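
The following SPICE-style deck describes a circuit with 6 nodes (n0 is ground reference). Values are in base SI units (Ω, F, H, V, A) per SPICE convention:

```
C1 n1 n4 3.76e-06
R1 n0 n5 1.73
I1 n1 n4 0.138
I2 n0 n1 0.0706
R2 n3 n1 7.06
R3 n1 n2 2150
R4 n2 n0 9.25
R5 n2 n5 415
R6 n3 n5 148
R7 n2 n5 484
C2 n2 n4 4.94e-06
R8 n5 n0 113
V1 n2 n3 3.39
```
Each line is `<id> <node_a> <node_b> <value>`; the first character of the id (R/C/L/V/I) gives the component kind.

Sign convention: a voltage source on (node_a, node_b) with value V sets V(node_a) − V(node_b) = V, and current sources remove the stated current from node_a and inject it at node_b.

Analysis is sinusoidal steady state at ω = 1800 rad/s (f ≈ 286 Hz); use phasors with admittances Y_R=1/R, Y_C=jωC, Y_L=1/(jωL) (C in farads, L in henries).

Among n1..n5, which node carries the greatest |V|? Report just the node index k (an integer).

MNA unknowns: 5 node voltages V₁..V_5 plus 1 source current (V1)
C1: Y=0.000+0.006768j on G[1,4]
R1: Y=0.5780+0.000j on G[0,5]
I1: z[1]−=0.138, z[4]+=0.138
I2: z[0]−=0.0706, z[1]+=0.0706
R2: Y=0.1416+0.000j on G[3,1]
R3: Y=0.0004651+0.000j on G[1,2]
R4: Y=0.1081+0.000j on G[2,0]
R5: Y=0.002410+0.000j on G[2,5]
R6: Y=0.006757+0.000j on G[3,5]
R7: Y=0.002066+0.000j on G[2,5]
C2: Y=0.000+0.008892j on G[2,4]
R8: Y=0.008850+0.000j on G[5,0]
V1: row V2−V3=3.39, i_V1 at 2,3
solve → V1=-2.650+0.09278j, V2=0.7813+0.000j, V3=-2.609+0.000j, V4=-0.7015-8.772j, V5=-0.02362+0.000j
aux → i_V1=-0.01166-0.01314j

4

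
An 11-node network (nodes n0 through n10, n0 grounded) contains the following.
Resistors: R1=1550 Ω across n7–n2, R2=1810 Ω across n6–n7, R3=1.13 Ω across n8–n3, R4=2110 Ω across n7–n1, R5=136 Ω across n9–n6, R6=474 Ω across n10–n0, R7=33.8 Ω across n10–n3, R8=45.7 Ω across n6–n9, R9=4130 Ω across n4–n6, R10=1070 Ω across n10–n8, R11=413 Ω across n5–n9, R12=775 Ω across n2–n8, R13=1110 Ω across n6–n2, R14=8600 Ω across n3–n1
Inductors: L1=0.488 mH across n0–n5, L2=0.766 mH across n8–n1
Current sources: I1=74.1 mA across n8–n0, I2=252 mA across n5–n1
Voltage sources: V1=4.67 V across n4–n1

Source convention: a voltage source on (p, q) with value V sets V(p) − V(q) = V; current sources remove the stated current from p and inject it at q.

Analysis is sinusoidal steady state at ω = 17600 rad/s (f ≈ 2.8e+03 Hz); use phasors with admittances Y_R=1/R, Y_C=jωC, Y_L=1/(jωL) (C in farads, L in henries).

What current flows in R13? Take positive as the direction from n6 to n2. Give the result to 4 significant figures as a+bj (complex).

-0.02305-0.0002861j A

Apply KCL at each of the 10 non-ground nodes and solve the resulting linear system.
Node n1: branches {R4, I2, L2, R14, V1} → V_1 = 66.22+2.251j
Node n2: branches {R1, R12, R13} → V_2 = 46.84-0.6976j
Node n3: branches {R3, R7, R14} → V_3 = 66.04-0.8392j
Node n4: branches {R9, V1} → V_4 = 70.89+2.251j
Node n5: branches {L1, R11, I2} → V_5 = -0.01422-1.756j
Node n6: branches {R2, R5, R8, R9, R13} → V_6 = 21.26-1.015j
Node n7: branches {R1, R2, R4} → V_7 = 43.88+0.03339j
Node n8: branches {R3, I1, R10, L2, R12} → V_8 = 66.19-0.8415j
Node n9: branches {R5, R8, R11} → V_9 = 19.63-1.072j
Node n10: branches {R6, R7, R10} → V_10 = 61.78-0.7850j
Source currents: i(V1)=-0.01202-0.0007908j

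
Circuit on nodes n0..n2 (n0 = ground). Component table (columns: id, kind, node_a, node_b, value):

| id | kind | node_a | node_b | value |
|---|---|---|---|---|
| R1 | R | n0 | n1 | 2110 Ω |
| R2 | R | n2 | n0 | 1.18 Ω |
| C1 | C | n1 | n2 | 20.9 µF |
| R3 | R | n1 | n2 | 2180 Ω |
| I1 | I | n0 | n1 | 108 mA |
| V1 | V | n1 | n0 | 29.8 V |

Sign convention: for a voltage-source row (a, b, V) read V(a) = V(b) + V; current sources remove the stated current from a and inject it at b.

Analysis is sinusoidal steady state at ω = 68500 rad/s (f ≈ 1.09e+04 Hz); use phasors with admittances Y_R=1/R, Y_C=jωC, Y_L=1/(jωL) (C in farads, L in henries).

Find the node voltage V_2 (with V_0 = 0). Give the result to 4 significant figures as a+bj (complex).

22.07+13.06j V

Apply KCL at each of the 2 non-ground nodes and solve the resulting linear system.
Node n1: branches {R1, C1, R3, I1, V1} → V_1 = 29.80+0.000j
Node n2: branches {R2, C1, R3} → V_2 = 22.07+13.06j
Source currents: i(V1)=-18.61-11.07j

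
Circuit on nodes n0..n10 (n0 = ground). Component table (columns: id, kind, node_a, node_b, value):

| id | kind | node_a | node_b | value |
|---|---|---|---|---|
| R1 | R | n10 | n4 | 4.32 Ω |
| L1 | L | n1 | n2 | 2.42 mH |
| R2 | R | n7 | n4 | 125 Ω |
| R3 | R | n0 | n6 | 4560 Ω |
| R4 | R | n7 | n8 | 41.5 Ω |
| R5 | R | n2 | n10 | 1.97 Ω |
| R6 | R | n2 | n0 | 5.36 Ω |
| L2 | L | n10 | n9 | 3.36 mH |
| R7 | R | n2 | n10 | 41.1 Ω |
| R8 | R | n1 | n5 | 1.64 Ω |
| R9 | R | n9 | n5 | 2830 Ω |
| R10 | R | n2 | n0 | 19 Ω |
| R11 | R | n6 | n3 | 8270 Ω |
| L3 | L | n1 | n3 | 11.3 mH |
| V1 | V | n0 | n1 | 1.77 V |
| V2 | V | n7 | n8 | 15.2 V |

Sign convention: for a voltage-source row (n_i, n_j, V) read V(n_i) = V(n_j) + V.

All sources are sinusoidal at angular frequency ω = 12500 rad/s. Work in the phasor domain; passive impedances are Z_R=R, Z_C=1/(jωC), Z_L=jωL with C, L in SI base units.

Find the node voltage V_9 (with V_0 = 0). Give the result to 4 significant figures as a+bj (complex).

-0.03363+0.2135j V

Element admittances at ω=12500 rad/s:
  Y(R1) = 0.2315+0.000j S between n10,n4
  Y(L1) = 0.000-0.03306j S between n1,n2
  Y(R2) = 0.008000+0.000j S between n7,n4
  Y(R3) = 0.0002193+0.000j S between n0,n6
  Y(R4) = 0.02410+0.000j S between n7,n8
  Y(R5) = 0.5076+0.000j S between n2,n10
  Y(R6) = 0.1866+0.000j S between n2,n0
  Y(L2) = 0.000-0.02381j S between n10,n9
  Y(R7) = 0.02433+0.000j S between n2,n10
  Y(R8) = 0.6098+0.000j S between n1,n5
  Y(R9) = 0.0003534+0.000j S between n9,n5
  Y(R10) = 0.05263+0.000j S between n2,n0
  Y(R11) = 0.0001209+0.000j S between n6,n3
  Y(L3) = 0.000-0.007080j S between n1,n3
  V1: constraint V(n0)−V(n1) = 1.77
  V2: constraint V(n7)−V(n8) = 15.2
Assemble and solve the 12×12 MNA system:
  V(n1)=-1.770+0.000j  V(n2)=-0.03565+0.2394j  V(n3)=-1.770+0.01948j  V(n4)=-0.03680+0.2392j  V(n5)=-1.769+0.0001236j  V(n6)=-0.6290+0.006925j  V(n7)=-0.03680+0.2392j  V(n8)=-15.24+0.2392j  V(n9)=-0.03363+0.2135j  V(n10)=-0.03680+0.2392j
  i(V1)=-0.008664+0.05726j  i(V2)=-0.3663+0.000j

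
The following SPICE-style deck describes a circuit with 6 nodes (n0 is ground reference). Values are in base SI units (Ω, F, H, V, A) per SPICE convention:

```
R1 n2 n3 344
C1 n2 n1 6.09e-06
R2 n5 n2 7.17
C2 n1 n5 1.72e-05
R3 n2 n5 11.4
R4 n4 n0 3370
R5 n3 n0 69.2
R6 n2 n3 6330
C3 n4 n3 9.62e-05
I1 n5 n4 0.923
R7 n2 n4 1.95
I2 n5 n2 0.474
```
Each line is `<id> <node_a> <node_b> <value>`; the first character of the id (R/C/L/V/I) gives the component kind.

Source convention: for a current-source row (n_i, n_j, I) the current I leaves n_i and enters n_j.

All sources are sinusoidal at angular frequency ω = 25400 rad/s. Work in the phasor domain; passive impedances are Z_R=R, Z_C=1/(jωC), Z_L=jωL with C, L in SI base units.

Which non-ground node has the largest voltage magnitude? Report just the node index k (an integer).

MNA unknowns: 5 node voltages V₁..V_5
R1: Y=0.002907+0.000j on G[2,3]
C1: Y=0.000+0.1547j on G[2,1]
R2: Y=0.1395+0.000j on G[5,2]
C2: Y=0.000+0.4369j on G[1,5]
R3: Y=0.08772+0.000j on G[2,5]
R4: Y=0.0002967+0.000j on G[4,0]
R5: Y=0.01445+0.000j on G[3,0]
R6: Y=0.0001580+0.000j on G[2,3]
C3: Y=0.000+2.443j on G[4,3]
I1: z[5]−=0.923, z[4]+=0.923
R7: Y=0.5128+0.000j on G[2,4]
I2: z[5]−=0.474, z[2]+=0.474
solve → V1=-5.414+1.820j, V2=-1.789-0.002186j, V3=-6.168e-08+4.516e-05j, V4=3.004e-06-0.002199j, V5=-6.697+2.466j

5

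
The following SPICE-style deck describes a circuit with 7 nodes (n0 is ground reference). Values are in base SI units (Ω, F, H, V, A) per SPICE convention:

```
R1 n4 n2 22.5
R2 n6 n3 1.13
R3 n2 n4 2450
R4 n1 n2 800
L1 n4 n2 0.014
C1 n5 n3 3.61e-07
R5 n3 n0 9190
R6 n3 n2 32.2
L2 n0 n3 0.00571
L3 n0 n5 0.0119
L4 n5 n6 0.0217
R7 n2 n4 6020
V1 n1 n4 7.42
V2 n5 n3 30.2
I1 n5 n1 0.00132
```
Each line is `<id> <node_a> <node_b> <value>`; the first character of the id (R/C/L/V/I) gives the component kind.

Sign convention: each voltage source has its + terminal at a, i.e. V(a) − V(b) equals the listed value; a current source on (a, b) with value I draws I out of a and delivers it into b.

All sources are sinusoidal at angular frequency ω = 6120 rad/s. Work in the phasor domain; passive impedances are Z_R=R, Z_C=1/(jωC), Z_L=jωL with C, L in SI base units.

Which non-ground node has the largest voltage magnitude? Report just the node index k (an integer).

Apply KCL at each of the 6 non-ground nodes and solve the resulting linear system.
Node n1: branches {R4, V1, I1} → V_1 = -2.491-0.01561j
Node n2: branches {R1, R3, R4, L1, R6, R7} → V_2 = -9.750+0.02516j
Node n3: branches {R2, C1, R5, R6, L2, V2} → V_3 = -9.792+0.02516j
Node n4: branches {R1, R3, L1, R7, V1} → V_4 = -9.911-0.01561j
Node n5: branches {C1, L3, L4, V2, I1} → V_5 = 20.41+0.02516j
Node n6: branches {R2, L4} → V_6 = -9.790-0.2318j
Source currents: i(V1)=-0.007753+5.097e-05j, i(V2)=-0.003600+0.4409j

5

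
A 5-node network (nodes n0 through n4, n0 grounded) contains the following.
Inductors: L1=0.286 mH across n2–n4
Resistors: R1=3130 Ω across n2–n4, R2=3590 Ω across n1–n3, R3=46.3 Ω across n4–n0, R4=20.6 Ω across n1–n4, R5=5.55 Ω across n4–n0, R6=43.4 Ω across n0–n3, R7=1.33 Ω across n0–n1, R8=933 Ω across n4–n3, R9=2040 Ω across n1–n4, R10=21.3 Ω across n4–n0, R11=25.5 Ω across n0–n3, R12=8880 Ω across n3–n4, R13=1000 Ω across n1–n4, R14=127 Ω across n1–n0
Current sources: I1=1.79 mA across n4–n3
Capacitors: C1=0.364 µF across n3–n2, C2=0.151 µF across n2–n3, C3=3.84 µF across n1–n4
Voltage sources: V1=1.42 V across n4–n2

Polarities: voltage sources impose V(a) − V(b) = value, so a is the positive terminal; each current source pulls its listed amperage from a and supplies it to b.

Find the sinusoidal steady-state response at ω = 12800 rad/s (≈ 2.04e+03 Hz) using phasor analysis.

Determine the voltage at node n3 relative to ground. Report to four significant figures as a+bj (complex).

0.009758-0.1471j V

MNA unknowns: 4 node voltages V₁..V_4 plus 1 source current (V1)
L1: Y=0.000-0.2732j on G[2,4]
R1: Y=0.0003195+0.000j on G[2,4]
R2: Y=0.0002786+0.000j on G[1,3]
R3: Y=0.02160+0.000j on G[4,0]
R4: Y=0.04854+0.000j on G[1,4]
R5: Y=0.1802+0.000j on G[4,0]
I1: z[4]−=0.00179, z[3]+=0.00179
R6: Y=0.02304+0.000j on G[0,3]
R7: Y=0.7519+0.000j on G[0,1]
C1: Y=0.000+0.004659j on G[3,2]
C2: Y=0.000+0.001933j on G[2,3]
R8: Y=0.001072+0.000j on G[4,3]
R9: Y=0.0004902+0.000j on G[1,4]
R10: Y=0.04695+0.000j on G[4,0]
R11: Y=0.03922+0.000j on G[0,3]
R12: Y=0.0001126+0.000j on G[3,4]
R13: Y=0.001000+0.000j on G[1,4]
C3: Y=0.000+0.04915j on G[1,4]
R14: Y=0.007874+0.000j on G[1,0]
V1: row V4−V2=1.42, i_V1 at 4,2
solve → V1=-0.001575+0.002072j, V2=-1.418+0.03049j, V3=0.009758-0.1471j, V4=0.002368+0.03049j
aux → i_V1=-0.001624+0.3785j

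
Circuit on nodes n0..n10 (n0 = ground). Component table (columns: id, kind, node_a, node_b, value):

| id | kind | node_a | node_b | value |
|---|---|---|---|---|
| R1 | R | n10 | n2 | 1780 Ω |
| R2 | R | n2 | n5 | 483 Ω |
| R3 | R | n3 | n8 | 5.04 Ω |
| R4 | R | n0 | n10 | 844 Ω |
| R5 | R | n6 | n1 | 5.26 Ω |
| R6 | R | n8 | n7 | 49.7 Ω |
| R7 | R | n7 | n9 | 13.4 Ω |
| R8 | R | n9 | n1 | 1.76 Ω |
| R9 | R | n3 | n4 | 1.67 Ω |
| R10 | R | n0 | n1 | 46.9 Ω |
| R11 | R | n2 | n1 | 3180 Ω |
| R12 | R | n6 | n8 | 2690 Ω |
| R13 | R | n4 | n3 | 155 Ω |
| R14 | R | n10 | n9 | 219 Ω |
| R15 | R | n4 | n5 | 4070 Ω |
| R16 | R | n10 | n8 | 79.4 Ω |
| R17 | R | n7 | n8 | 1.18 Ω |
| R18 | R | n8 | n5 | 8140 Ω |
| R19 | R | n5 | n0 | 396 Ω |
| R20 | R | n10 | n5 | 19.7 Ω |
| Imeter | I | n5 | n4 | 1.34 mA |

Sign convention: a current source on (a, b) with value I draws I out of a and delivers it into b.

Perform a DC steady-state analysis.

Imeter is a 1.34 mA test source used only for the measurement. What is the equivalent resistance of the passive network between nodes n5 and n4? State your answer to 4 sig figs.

R_eq = 70.50 Ω

Apply KCL at each of the 10 non-ground nodes and solve the resulting linear system.
Node n1: branches {R5, R8, R10, R11} → V_1 = 0.01052
Node n2: branches {R1, R2, R11} → V_2 = -0.05495
Node n3: branches {R3, R9, R13} → V_3 = 0.02486
Node n4: branches {R9, R13, R15, Imeter} → V_4 = 0.02703
Node n5: branches {R2, R15, R18, R19, R20, Imeter} → V_5 = -0.06743
Node n6: branches {R5, R12} → V_6 = 0.01053
Node n7: branches {R6, R7, R17} → V_7 = 0.01765
Node n8: branches {R3, R6, R12, R16, R17, R18} → V_8 = 0.01822
Node n9: branches {R7, R8, R14} → V_9 = 0.01094
Node n10: branches {R1, R4, R14, R16, R20} → V_10 = -0.04557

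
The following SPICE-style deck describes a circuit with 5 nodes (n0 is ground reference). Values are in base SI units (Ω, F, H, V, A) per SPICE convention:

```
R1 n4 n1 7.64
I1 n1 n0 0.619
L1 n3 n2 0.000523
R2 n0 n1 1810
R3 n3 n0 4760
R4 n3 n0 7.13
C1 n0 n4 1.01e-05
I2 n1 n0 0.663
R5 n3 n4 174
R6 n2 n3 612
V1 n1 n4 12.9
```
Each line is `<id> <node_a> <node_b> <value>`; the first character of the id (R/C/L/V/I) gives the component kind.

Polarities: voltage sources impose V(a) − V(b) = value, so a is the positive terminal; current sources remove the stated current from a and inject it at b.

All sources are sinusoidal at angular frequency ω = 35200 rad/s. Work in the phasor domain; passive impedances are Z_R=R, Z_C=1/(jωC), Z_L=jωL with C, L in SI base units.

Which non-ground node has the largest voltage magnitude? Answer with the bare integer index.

1

MNA unknowns: 4 node voltages V₁..V_4 plus 1 source current (V1)
R1: Y=0.1309+0.000j on G[4,1]
I1: z[1]−=0.619, z[0]+=0.619
L1: Y=0.000-0.05432j on G[3,2]
R2: Y=0.0005525+0.000j on G[0,1]
R3: Y=0.0002101+0.000j on G[3,0]
R4: Y=0.1403+0.000j on G[3,0]
C1: Y=0.000+0.3555j on G[0,4]
I2: z[1]−=0.663, z[0]+=0.663
R5: Y=0.005747+0.000j on G[3,4]
R6: Y=0.001634+0.000j on G[2,3]
V1: row V1−V4=12.9, i_V1 at 1,4
solve → V1=12.84+3.625j, V2=-0.002434+0.1425j, V3=-0.002434+0.1425j, V4=-0.06193+3.625j
aux → i_V1=-2.978-0.002003j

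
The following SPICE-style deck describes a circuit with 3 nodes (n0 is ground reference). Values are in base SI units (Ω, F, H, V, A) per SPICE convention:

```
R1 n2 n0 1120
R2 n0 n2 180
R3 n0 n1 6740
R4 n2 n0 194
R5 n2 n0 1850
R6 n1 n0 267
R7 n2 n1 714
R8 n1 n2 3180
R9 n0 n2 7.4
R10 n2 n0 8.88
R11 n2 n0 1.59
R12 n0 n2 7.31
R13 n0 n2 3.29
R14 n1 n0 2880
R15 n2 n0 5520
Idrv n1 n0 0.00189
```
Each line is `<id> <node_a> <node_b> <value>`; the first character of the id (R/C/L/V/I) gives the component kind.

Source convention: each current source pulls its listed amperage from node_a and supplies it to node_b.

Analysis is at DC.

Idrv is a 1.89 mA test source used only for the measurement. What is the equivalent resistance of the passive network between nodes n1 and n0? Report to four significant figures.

MNA unknowns: 2 node voltages V₁..V_2
R1: Y=0.0008929 on G[2,0]
R2: Y=0.005556 on G[0,2]
R3: Y=0.0001484 on G[0,1]
R4: Y=0.005155 on G[2,0]
R5: Y=0.0005405 on G[2,0]
R6: Y=0.003745 on G[1,0]
R7: Y=0.001401 on G[2,1]
R8: Y=0.0003145 on G[1,2]
R9: Y=0.1351 on G[0,2]
R10: Y=0.1126 on G[2,0]
R11: Y=0.6289 on G[2,0]
R12: Y=0.1368 on G[0,2]
R13: Y=0.3040 on G[0,2]
R14: Y=0.0003472 on G[1,0]
R15: Y=0.0001812 on G[2,0]
Idrv: z[1]−=0.00189, z[0]+=0.00189
solve → V1=-0.3174, V2=-0.0004089

R_eq = 168.0 Ω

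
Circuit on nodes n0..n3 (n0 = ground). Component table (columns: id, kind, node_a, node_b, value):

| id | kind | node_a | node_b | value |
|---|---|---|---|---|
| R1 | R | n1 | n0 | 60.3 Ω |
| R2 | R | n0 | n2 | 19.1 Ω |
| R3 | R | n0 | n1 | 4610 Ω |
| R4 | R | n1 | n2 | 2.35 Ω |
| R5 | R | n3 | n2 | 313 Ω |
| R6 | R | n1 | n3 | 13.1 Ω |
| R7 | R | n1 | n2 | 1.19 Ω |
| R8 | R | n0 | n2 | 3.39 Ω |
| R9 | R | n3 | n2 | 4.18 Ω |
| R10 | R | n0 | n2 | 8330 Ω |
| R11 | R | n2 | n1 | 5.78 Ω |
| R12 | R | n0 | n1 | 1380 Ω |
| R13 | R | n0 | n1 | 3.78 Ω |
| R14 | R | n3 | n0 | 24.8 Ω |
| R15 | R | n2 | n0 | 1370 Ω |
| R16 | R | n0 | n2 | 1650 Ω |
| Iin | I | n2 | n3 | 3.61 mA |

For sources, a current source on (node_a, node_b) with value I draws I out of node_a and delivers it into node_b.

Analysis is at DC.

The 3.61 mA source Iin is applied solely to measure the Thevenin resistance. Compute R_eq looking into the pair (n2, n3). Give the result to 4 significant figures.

Apply KCL at each of the 3 non-ground nodes and solve the resulting linear system.
Node n1: branches {R1, R3, R4, R6, R7, R11, R12, R13} → V_1 = -0.0002862
Node n2: branches {R2, R4, R5, R7, R8, R9, R10, R11, R15, R16, Iin} → V_2 = -0.0008569
Node n3: branches {R5, R6, R9, R14, Iin} → V_3 = 0.009414

R_eq = 2.845 Ω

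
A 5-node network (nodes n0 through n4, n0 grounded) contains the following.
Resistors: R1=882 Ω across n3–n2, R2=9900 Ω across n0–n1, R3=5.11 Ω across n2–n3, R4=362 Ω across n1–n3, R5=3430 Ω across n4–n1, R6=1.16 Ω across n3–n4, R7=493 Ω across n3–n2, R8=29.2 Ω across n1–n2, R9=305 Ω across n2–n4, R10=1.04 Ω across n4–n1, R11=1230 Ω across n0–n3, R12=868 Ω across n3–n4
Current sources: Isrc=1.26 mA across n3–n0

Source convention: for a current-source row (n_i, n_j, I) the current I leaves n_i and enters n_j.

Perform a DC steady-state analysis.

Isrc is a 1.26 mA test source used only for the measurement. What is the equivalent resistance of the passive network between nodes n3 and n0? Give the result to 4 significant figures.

Element admittances at DC:
  Y(R1) = 0.001134 S between n3,n2
  Y(R2) = 0.0001010 S between n0,n1
  Y(R3) = 0.1957 S between n2,n3
  Y(R4) = 0.002762 S between n1,n3
  Y(R5) = 0.0002915 S between n4,n1
  Y(R6) = 0.8621 S between n3,n4
  Y(R7) = 0.002028 S between n3,n2
  Y(R8) = 0.03425 S between n1,n2
  Y(R9) = 0.003279 S between n2,n4
  Y(R10) = 0.9615 S between n4,n1
  Y(R11) = 0.0008130 S between n0,n3
  Y(R12) = 0.001152 S between n3,n4
  Isrc: injects 0.00126 A into n0 (from n3)
Assemble and solve the 4×4 MNA system:
  V(n1)=-1.378  V(n2)=-1.379  V(n3)=-1.379  V(n4)=-1.378

R_eq = 1094. Ω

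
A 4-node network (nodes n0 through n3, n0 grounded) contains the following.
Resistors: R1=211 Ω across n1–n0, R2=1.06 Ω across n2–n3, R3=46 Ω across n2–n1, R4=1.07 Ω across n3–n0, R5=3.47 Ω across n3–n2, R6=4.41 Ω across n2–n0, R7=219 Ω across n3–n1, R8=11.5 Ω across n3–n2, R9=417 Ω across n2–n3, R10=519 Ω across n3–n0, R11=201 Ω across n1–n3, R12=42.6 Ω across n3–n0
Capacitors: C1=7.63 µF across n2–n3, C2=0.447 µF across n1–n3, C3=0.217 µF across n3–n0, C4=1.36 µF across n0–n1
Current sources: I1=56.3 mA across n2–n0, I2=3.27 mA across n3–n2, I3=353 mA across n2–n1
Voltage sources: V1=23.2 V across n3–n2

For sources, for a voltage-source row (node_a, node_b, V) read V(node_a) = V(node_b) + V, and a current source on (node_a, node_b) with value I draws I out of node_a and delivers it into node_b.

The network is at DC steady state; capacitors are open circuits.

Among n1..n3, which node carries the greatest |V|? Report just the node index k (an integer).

MNA unknowns: 3 node voltages V₁..V_3 plus 1 source current (V1)
R1: Y=0.004739 on G[1,0]
C1: Y=0.000 on G[2,3]
R2: Y=0.9434 on G[2,3]
R3: Y=0.02174 on G[2,1]
R4: Y=0.9346 on G[3,0]
R5: Y=0.2882 on G[3,2]
R6: Y=0.2268 on G[2,0]
I1: z[2]−=0.0563, z[0]+=0.0563
I2: z[3]−=0.00327, z[2]+=0.00327
R7: Y=0.004566 on G[3,1]
C2: Y=0.000 on G[1,3]
R8: Y=0.08696 on G[3,2]
R9: Y=0.002398 on G[2,3]
C3: Y=0.000 on G[3,0]
R10: Y=0.001927 on G[3,0]
R11: Y=0.004975 on G[1,3]
I3: z[2]−=0.353, z[1]+=0.353
R12: Y=0.02347 on G[3,0]
C4: Y=0.000 on G[0,1]
V1: row V3−V2=23.2, i_V1 at 3,2
solve → V1=-0.3919, V2=-18.81, V3=4.387
aux → i_V1=-34.91

2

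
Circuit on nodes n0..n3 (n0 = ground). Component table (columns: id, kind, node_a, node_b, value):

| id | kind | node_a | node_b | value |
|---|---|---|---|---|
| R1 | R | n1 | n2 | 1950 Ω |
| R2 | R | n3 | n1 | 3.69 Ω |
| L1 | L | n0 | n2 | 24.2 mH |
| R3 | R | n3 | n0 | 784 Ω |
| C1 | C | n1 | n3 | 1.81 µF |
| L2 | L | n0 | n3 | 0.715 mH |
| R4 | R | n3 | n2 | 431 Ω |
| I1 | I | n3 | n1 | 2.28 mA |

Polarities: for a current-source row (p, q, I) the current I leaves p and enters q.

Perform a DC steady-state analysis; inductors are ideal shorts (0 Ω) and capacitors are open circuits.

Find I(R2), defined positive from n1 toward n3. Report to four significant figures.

0.002276 A

Element admittances at DC:
  Y(R1) = 0.0005128 S between n1,n2
  Y(R2) = 0.2710 S between n3,n1
  L1: short n0↔n2 (DC inductor)
  Y(R3) = 0.001276 S between n3,n0
  Y(C1) = 0.000 S between n1,n3
  L2: short n0↔n3 (DC inductor)
  Y(R4) = 0.002320 S between n3,n2
  I1: injects 0.00228 A into n1 (from n3)
Assemble and solve the 5×5 MNA system:
  V(n1)=0.008397  V(n2)=0.000  V(n3)=0.000
  i(L1)=-4.306e-06  i(L2)=4.306e-06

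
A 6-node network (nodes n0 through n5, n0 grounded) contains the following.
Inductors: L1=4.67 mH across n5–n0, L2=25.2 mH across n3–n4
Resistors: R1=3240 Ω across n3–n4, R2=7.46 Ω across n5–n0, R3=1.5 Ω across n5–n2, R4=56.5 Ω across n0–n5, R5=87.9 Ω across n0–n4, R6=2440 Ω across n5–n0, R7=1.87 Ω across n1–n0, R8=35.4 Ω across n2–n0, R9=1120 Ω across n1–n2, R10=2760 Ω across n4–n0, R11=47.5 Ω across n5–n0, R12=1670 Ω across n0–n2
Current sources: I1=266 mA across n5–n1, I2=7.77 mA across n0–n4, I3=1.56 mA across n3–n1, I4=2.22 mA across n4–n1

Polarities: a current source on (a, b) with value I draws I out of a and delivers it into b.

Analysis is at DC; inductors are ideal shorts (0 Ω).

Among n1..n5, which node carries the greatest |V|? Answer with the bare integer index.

1

MNA unknowns: 5 node voltages V₁..V_5 plus 2 source currents (L1, L2)
L1: row V5−V0=0, i_L1 at 5,0
R1: Y=0.0003086 on G[3,4]
R2: Y=0.1340 on G[5,0]
I1: z[5]−=0.266, z[1]+=0.266
L2: row V3−V4=0, i_L2 at 3,4
R3: Y=0.6667 on G[5,2]
I2: z[0]−=0.00777, z[4]+=0.00777
I3: z[3]−=0.00156, z[1]+=0.00156
R4: Y=0.01770 on G[0,5]
R5: Y=0.01138 on G[0,4]
R6: Y=0.0004098 on G[5,0]
R7: Y=0.5348 on G[1,0]
R8: Y=0.02825 on G[2,0]
R9: Y=0.0008929 on G[1,2]
R10: Y=0.0003623 on G[4,0]
R11: Y=0.02105 on G[5,0]
R12: Y=0.0005988 on G[0,2]
I4: z[4]−=0.00222, z[1]+=0.00222
solve → V1=0.5036, V2=0.0006457, V3=0.3399, V4=0.3399, V5=0.000
aux → i_L1=-0.2656, i_L2=-0.001560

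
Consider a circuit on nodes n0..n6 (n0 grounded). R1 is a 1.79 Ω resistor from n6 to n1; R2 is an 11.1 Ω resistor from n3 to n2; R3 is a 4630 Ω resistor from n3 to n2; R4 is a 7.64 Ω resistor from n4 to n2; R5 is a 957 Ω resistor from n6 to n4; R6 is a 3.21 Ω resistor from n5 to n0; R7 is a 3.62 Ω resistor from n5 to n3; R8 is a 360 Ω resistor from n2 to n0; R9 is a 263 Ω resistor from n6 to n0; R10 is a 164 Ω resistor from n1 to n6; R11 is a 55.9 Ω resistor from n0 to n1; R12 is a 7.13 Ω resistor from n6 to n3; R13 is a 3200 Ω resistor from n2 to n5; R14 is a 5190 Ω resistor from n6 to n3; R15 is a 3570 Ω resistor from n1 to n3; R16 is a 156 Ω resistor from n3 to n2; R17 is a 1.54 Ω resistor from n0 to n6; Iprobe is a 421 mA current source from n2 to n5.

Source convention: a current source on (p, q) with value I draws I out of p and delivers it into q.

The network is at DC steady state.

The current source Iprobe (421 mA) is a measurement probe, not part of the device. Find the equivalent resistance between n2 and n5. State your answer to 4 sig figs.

R_eq = 12.52 Ω

Element admittances at DC:
  Y(R1) = 0.5587 S between n6,n1
  Y(R2) = 0.09009 S between n3,n2
  Y(R3) = 0.0002160 S between n3,n2
  Y(R4) = 0.1309 S between n4,n2
  Y(R5) = 0.001045 S between n6,n4
  Y(R6) = 0.3115 S between n5,n0
  Y(R7) = 0.2762 S between n5,n3
  Y(R8) = 0.002778 S between n2,n0
  Y(R9) = 0.003802 S between n6,n0
  Y(R10) = 0.006098 S between n1,n6
  Y(R11) = 0.01789 S between n0,n1
  Y(R12) = 0.1403 S between n6,n3
  Y(R13) = 0.0003125 S between n2,n5
  Y(R14) = 0.0001927 S between n6,n3
  Y(R15) = 0.0002801 S between n1,n3
  Y(R16) = 0.006410 S between n3,n2
  Y(R17) = 0.6494 S between n0,n6
  Iprobe: injects 0.421 A into n5 (from n2)
Assemble and solve the 6×6 MNA system:
  V(n1)=-0.1371  V(n2)=-4.922  V(n3)=-0.7784  V(n4)=-4.884  V(n5)=0.3476  V(n6)=-0.1411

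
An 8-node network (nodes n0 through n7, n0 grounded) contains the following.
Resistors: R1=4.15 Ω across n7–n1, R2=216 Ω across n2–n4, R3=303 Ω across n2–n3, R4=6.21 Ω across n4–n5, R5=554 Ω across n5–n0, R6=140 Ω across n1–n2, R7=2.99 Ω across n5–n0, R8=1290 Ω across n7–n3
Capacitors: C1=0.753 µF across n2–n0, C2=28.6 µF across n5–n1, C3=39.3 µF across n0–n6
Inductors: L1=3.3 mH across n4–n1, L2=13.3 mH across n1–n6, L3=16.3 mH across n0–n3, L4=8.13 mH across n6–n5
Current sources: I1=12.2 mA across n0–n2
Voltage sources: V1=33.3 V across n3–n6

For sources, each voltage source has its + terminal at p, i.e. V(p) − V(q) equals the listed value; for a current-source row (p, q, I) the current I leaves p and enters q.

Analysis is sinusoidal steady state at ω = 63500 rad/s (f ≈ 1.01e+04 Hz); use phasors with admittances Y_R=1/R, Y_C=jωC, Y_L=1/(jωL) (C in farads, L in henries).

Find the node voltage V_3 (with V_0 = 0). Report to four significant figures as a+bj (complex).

MNA unknowns: 7 node voltages V₁..V_7 plus 1 source current (V1)
R1: Y=0.2410+0.000j on G[7,1]
R2: Y=0.004630+0.000j on G[2,4]
C1: Y=0.000+0.04782j on G[2,0]
R3: Y=0.003300+0.000j on G[2,3]
L1: Y=0.000-0.004772j on G[4,1]
R4: Y=0.1610+0.000j on G[4,5]
L2: Y=0.000-0.001184j on G[1,6]
L3: Y=0.000-0.0009661j on G[0,3]
C2: Y=0.000+1.816j on G[5,1]
I1: z[0]−=0.0122, z[2]+=0.0122
L4: Y=0.000-0.001937j on G[6,5]
R5: Y=0.001805+0.000j on G[5,0]
C3: Y=0.000+2.496j on G[0,6]
R6: Y=0.007143+0.000j on G[1,2]
R7: Y=0.3344+0.000j on G[5,0]
R8: Y=0.0007752+0.000j on G[7,3]
V1: row V3−V6=33.3, i_V1 at 3,6
solve → V1=0.09036-0.09389j, V2=0.7178-2.353j, V3=33.31+0.05358j, V4=0.1178-0.1401j, V5=0.09920-0.07731j, V6=0.009560+0.05358j, V7=0.1969-0.09342j
aux → i_V1=-0.1333+0.02413j

33.31+0.05358j V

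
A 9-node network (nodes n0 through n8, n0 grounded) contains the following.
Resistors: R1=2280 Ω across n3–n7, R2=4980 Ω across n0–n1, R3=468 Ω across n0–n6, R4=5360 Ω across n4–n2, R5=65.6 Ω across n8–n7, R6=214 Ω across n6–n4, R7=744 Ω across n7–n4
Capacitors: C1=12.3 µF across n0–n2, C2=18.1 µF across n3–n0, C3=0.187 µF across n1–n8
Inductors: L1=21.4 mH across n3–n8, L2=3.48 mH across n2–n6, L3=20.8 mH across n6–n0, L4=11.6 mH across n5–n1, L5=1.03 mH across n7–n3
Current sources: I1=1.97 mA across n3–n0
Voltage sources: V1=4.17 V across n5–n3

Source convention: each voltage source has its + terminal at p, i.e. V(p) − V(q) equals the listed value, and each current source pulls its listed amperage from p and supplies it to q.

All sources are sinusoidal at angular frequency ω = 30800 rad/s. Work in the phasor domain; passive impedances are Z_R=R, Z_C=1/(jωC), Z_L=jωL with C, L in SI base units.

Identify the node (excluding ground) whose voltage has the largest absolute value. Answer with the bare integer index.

5

MNA unknowns: 8 node voltages V₁..V_8 plus 1 source current (V1)
R1: Y=0.0004386+0.000j on G[3,7]
C1: Y=0.000+0.3788j on G[0,2]
L1: Y=0.000-0.001517j on G[3,8]
C2: Y=0.000+0.5575j on G[3,0]
R2: Y=0.0002008+0.000j on G[0,1]
C3: Y=0.000+0.005760j on G[1,8]
L2: Y=0.000-0.009330j on G[2,6]
R3: Y=0.002137+0.000j on G[0,6]
L3: Y=0.000-0.001561j on G[6,0]
R4: Y=0.0001866+0.000j on G[4,2]
R5: Y=0.01524+0.000j on G[8,7]
L4: Y=0.000-0.002799j on G[5,1]
I1: z[3]−=0.00197, z[0]+=0.00197
R6: Y=0.004673+0.000j on G[6,4]
R7: Y=0.001344+0.000j on G[7,4]
L5: Y=0.000-0.03152j on G[7,3]
V1: row V5−V3=4.17, i_V1 at 5,3
solve → V1=-2.009-1.754j, V2=0.0001248-0.001227j, V3=0.0003593+0.003761j, V4=0.1059+0.07593j, V5=4.170+0.003761j, V6=-0.003400+0.04650j, V7=0.5004+0.1890j, V8=0.9326-0.8298j
aux → i_V1=-0.004920+0.01730j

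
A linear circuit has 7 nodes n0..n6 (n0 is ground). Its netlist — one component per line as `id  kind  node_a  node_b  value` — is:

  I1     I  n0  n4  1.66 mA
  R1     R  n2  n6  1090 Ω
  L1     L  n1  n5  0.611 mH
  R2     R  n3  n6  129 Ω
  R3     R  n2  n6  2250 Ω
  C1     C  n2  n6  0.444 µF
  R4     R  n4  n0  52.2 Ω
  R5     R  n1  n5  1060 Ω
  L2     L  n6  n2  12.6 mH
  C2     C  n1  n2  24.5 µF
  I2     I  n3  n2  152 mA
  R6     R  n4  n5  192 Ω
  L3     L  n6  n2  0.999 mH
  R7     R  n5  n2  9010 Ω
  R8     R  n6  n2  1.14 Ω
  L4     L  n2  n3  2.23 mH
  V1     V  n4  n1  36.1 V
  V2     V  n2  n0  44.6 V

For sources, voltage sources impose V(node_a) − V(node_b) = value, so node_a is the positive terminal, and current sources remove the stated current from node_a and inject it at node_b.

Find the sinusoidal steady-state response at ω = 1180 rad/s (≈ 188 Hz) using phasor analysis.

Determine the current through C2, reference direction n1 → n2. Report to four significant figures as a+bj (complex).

MNA unknowns: 6 node voltages V₁..V_6 plus 2 source currents (V1, V2)
I1: z[0]−=0.00166, z[4]+=0.00166
R1: Y=0.0009174+0.000j on G[2,6]
L1: Y=0.000-1.387j on G[1,5]
R2: Y=0.007752+0.000j on G[3,6]
R3: Y=0.0004444+0.000j on G[2,6]
C1: Y=0.000+0.0005239j on G[2,6]
R4: Y=0.01916+0.000j on G[4,0]
R5: Y=0.0009434+0.000j on G[1,5]
L2: Y=0.000-0.06726j on G[6,2]
C2: Y=0.000+0.02891j on G[1,2]
I2: z[3]−=0.152, z[2]+=0.152
R6: Y=0.005208+0.000j on G[4,5]
L3: Y=0.000-0.8483j on G[6,2]
R7: Y=0.0001110+0.000j on G[5,2]
R8: Y=0.8772+0.000j on G[6,2]
L4: Y=0.000-0.3800j on G[2,3]
V1: row V4−V1=36.1, i_V1 at 4,1
V2: row V2−V0=44.6, i_V2 at 2,0
solve → V1=19.95+36.99j, V2=44.60+0.000j, V3=44.59-0.3998j, V4=56.05+36.99j, V5=19.95+37.13j, V6=44.60-0.001728j
aux → i_V1=-1.260-0.7079j, i_V2=-1.072-0.7086j

-1.069-0.7127j A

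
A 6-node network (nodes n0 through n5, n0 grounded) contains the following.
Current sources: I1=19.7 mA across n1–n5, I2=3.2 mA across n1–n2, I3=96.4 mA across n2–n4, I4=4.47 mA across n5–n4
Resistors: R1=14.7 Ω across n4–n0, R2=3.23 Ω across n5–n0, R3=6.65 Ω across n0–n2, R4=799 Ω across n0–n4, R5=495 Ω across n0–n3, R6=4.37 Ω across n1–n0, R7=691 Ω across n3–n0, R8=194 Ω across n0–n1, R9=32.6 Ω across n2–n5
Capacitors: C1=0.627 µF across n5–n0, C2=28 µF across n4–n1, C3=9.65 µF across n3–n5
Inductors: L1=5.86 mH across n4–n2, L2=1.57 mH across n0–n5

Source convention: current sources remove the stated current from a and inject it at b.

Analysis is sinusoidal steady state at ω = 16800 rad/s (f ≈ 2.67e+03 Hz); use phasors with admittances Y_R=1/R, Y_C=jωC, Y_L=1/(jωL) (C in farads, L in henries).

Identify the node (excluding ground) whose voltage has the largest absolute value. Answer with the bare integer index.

2

Element admittances at ω=16800 rad/s:
  I1: injects 0.0197 A into n5 (from n1)
  Y(R1) = 0.06803+0.000j S between n4,n0
  Y(R2) = 0.3096+0.000j S between n5,n0
  I2: injects 0.0032 A into n2 (from n1)
  Y(R3) = 0.1504+0.000j S between n0,n2
  Y(R4) = 0.001252+0.000j S between n0,n4
  Y(C1) = 0.000+0.01053j S between n5,n0
  Y(R5) = 0.002020+0.000j S between n0,n3
  I3: injects 0.0964 A into n4 (from n2)
  Y(R6) = 0.2288+0.000j S between n1,n0
  Y(R7) = 0.001447+0.000j S between n3,n0
  Y(R8) = 0.005155+0.000j S between n0,n1
  Y(L1) = 0.000-0.01016j S between n4,n2
  Y(C2) = 0.000+0.4704j S between n4,n1
  Y(L2) = 0.000-0.03791j S between n0,n5
  Y(C3) = 0.000+0.1621j S between n3,n5
  Y(R9) = 0.03067+0.000j S between n2,n5
  I4: injects 0.00447 A into n4 (from n5)
Assemble and solve the 5×5 MNA system:
  V(n1)=0.2516+0.06661j  V(n2)=-0.5185-0.04578j  V(n3)=-0.001537-0.004247j  V(n4)=0.2847-0.1072j  V(n5)=-0.001628-0.004215j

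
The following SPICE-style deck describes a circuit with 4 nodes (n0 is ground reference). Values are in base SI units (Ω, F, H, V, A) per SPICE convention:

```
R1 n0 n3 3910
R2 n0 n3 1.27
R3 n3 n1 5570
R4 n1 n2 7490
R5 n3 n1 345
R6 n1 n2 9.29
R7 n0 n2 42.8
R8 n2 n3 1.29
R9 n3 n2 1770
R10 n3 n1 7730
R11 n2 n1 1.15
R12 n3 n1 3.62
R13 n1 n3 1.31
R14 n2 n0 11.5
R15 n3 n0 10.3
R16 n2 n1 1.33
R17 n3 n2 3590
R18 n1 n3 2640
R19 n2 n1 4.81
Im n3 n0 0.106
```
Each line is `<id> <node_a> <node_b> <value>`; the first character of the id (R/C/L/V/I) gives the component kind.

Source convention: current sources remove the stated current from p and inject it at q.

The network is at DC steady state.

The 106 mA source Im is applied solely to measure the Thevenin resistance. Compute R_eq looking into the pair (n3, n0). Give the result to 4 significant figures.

Element admittances at DC:
  Y(R1) = 0.0002558 S between n0,n3
  Y(R2) = 0.7874 S between n0,n3
  Y(R3) = 0.0001795 S between n3,n1
  Y(R4) = 0.0001335 S between n1,n2
  Y(R5) = 0.002899 S between n3,n1
  Y(R6) = 0.1076 S between n1,n2
  Y(R7) = 0.02336 S between n0,n2
  Y(R8) = 0.7752 S between n2,n3
  Y(R9) = 0.0005650 S between n3,n2
  Y(R10) = 0.0001294 S between n3,n1
  Y(R11) = 0.8696 S between n2,n1
  Y(R12) = 0.2762 S between n3,n1
  Y(R13) = 0.7634 S between n1,n3
  Y(R14) = 0.08696 S between n2,n0
  Y(R15) = 0.09709 S between n3,n0
  Y(R16) = 0.7519 S between n2,n1
  Y(R17) = 0.0002786 S between n3,n2
  Y(R18) = 0.0003788 S between n1,n3
  Y(R19) = 0.2079 S between n2,n1
  Im: injects 0.106 A into n0 (from n3)
Assemble and solve the 3×3 MNA system:
  V(n1)=-0.1024  V(n2)=-0.09979  V(n3)=-0.1074

R_eq = 1.013 Ω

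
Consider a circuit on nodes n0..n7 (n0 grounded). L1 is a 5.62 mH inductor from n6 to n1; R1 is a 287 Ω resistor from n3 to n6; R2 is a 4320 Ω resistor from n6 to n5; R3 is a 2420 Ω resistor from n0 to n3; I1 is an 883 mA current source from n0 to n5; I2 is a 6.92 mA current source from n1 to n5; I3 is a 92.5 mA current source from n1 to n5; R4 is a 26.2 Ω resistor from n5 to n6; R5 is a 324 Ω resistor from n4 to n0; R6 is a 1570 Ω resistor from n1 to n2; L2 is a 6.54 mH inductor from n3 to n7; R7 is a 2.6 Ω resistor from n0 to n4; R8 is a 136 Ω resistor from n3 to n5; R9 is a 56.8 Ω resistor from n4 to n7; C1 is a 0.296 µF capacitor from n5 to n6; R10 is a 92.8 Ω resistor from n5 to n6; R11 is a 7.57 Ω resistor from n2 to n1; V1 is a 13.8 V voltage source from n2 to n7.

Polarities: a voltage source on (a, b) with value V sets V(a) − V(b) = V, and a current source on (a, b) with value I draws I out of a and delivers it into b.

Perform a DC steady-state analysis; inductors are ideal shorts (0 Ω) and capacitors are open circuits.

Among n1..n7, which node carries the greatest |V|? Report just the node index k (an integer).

Element admittances at DC:
  L1: short n6↔n1 (DC inductor)
  Y(R1) = 0.003484 S between n3,n6
  Y(R2) = 0.0002315 S between n6,n5
  Y(R3) = 0.0004132 S between n0,n3
  I1: injects 0.883 A into n5 (from n0)
  I2: injects 0.00692 A into n5 (from n1)
  I3: injects 0.0925 A into n5 (from n1)
  Y(R4) = 0.03817 S between n5,n6
  Y(R5) = 0.003086 S between n4,n0
  Y(R6) = 0.0006369 S between n1,n2
  L2: short n3↔n7 (DC inductor)
  Y(R7) = 0.3846 S between n0,n4
  Y(R8) = 0.007353 S between n3,n5
  Y(R9) = 0.01761 S between n4,n7
  Y(C1) = 0.000 S between n5,n6
  Y(R10) = 0.01078 S between n5,n6
  Y(R11) = 0.1321 S between n2,n1
  V1: constraint V(n2)−V(n7) = 13.8
Assemble and solve the 10×10 MNA system:
  V(n1)=69.32  V(n2)=64.98  V(n3)=51.18  V(n4)=2.223  V(n5)=84.34  V(n6)=69.32  V(n7)=51.18
  i(L1)=0.6754  i(L2)=0.2859  i(V1)=0.5760

5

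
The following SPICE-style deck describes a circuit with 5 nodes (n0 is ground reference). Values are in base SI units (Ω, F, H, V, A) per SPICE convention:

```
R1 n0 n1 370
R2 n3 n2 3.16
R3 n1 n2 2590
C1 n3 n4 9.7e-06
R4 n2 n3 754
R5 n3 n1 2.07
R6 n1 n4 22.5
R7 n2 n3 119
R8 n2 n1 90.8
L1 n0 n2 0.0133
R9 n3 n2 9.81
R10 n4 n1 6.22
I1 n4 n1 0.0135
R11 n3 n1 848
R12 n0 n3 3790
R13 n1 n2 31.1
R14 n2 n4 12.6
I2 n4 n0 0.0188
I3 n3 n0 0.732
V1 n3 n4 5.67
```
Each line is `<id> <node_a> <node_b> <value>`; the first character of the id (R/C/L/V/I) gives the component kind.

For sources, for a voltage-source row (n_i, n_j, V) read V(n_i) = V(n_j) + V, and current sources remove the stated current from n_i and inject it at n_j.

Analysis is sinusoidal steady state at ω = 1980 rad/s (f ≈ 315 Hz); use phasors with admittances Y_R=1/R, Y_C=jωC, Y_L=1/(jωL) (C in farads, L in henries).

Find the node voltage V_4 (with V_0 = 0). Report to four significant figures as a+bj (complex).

-7.589-19.41j V

Apply KCL at each of the 4 non-ground nodes and solve the resulting linear system.
Node n1: branches {R1, R3, R5, R6, R8, R10, I1, R11, R13} → V_1 = -3.451-19.35j
Node n2: branches {R2, R3, R4, R7, R8, L1, R9, R13, R14} → V_2 = -1.512-19.51j
Node n3: branches {R2, C1, R4, R5, R7, R9, R11, R12, I3, V1} → V_3 = -1.919-19.41j
Node n4: branches {C1, R6, R10, I1, R14, I2, V1} → V_4 = -7.589-19.41j
Source currents: i(V1)=-1.299-0.1145j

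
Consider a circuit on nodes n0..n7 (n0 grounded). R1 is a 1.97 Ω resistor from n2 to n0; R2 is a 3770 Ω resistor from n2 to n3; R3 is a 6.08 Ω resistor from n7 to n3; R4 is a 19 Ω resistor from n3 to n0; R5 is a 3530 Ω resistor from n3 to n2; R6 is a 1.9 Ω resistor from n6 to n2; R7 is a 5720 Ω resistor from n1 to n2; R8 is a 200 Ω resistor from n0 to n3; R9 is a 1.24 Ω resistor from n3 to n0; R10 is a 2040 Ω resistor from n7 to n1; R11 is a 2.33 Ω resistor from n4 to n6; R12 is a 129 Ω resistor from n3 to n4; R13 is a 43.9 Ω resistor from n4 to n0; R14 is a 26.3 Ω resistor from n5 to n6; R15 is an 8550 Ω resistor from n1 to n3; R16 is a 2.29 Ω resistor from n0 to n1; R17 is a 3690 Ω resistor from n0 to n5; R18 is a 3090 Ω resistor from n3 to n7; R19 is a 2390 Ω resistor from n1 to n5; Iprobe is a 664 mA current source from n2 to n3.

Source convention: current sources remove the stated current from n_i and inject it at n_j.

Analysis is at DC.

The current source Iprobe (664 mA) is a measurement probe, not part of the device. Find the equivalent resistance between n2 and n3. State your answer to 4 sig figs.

R_eq = 2.980 Ω

Element admittances at DC:
  Y(R1) = 0.5076 S between n2,n0
  Y(R2) = 0.0002653 S between n2,n3
  Y(R3) = 0.1645 S between n7,n3
  Y(R4) = 0.05263 S between n3,n0
  Y(R5) = 0.0002833 S between n3,n2
  Y(R6) = 0.5263 S between n6,n2
  Y(R7) = 0.0001748 S between n1,n2
  Y(R8) = 0.005000 S between n0,n3
  Y(R9) = 0.8065 S between n3,n0
  Y(R10) = 0.0004902 S between n7,n1
  Y(R11) = 0.4292 S between n4,n6
  Y(R12) = 0.007752 S between n3,n4
  Y(R13) = 0.02278 S between n4,n0
  Y(R14) = 0.03802 S between n5,n6
  Y(R15) = 0.0001170 S between n1,n3
  Y(R16) = 0.4367 S between n0,n1
  Y(R17) = 0.0002710 S between n0,n5
  Y(R18) = 0.0003236 S between n3,n7
  Y(R19) = 0.0004184 S between n1,n5
  Iprobe: injects 0.664 A into n3 (from n2)
Assemble and solve the 7×7 MNA system:
  V(n1)=-0.0005357  V(n2)=-1.228  V(n3)=0.7504  V(n4)=-1.065  V(n5)=-1.134  V(n6)=-1.154  V(n7)=0.7481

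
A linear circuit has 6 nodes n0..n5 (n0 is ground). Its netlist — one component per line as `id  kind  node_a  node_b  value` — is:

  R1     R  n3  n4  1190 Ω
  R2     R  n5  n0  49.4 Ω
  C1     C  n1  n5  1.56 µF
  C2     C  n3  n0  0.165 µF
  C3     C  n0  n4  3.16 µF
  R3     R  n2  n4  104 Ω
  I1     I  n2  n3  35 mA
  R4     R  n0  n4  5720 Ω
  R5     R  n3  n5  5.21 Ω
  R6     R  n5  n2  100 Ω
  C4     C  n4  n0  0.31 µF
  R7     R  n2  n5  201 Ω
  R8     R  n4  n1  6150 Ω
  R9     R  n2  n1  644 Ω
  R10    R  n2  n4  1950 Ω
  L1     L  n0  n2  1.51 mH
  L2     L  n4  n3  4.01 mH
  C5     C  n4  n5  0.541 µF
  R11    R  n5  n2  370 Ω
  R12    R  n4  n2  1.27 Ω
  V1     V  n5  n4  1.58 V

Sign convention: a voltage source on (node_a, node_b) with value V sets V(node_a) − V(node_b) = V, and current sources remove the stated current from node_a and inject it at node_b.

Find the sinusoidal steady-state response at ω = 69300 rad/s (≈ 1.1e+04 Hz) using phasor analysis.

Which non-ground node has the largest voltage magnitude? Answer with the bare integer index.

3

Apply KCL at each of the 5 non-ground nodes and solve the resulting linear system.
Node n1: branches {C1, R8, R9} → V_1 = 1.486+0.1523j
Node n2: branches {R3, I1, R6, R7, R9, R10, L1, R11, R12} → V_2 = -0.1011+0.1260j
Node n3: branches {R1, C2, I1, R5, L2} → V_3 = 1.666+0.06118j
Node n4: branches {R1, C3, R3, R4, C4, R8, R10, L2, C5, R12, V1} → V_4 = -0.09401+0.1271j
Node n5: branches {R2, C1, R5, R6, R7, C5, R11, V1} → V_5 = 1.486+0.1271j
Source currents: i(V1)=-0.02640-0.07453j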